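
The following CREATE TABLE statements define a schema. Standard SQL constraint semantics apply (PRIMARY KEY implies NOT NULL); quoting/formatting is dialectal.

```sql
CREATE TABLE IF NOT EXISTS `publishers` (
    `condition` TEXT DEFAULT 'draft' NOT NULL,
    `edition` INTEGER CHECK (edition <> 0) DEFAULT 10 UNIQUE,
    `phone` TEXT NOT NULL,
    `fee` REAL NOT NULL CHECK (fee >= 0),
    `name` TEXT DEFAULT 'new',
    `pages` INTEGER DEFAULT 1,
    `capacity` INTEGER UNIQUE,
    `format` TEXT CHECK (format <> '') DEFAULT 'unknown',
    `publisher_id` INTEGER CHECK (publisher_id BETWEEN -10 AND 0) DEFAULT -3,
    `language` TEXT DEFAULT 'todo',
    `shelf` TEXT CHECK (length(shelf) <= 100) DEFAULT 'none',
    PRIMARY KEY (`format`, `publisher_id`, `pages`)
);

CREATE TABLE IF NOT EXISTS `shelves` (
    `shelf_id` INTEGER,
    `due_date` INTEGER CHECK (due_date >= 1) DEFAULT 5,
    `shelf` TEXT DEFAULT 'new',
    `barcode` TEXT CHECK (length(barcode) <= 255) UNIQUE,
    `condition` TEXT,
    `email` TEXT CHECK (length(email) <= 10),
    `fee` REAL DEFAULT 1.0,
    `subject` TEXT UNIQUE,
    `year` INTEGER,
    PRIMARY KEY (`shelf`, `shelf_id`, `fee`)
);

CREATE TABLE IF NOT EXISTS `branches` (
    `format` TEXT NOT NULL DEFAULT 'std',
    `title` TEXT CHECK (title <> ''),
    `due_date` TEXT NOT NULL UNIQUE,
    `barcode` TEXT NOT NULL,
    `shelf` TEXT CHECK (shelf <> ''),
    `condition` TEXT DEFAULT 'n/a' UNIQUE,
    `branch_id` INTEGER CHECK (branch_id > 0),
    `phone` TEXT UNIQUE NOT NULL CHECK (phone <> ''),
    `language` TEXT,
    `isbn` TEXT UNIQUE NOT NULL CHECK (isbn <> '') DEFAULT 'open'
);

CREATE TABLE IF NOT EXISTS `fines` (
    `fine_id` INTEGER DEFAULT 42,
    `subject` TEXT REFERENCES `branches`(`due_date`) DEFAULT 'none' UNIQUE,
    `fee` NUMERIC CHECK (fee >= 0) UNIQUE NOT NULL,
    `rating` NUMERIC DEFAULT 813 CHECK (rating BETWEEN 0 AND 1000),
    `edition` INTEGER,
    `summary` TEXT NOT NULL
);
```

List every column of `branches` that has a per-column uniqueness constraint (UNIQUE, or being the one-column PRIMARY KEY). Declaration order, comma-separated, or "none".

due_date, condition, phone, isbn

- format: no UNIQUE or single-column PK constraint.
- title: no UNIQUE or single-column PK constraint.
- due_date: declared UNIQUE → unique.
- barcode: no UNIQUE or single-column PK constraint.
- shelf: no UNIQUE or single-column PK constraint.
- condition: declared UNIQUE → unique.
- branch_id: no UNIQUE or single-column PK constraint.
- phone: declared UNIQUE → unique.
- language: no UNIQUE or single-column PK constraint.
- isbn: declared UNIQUE → unique.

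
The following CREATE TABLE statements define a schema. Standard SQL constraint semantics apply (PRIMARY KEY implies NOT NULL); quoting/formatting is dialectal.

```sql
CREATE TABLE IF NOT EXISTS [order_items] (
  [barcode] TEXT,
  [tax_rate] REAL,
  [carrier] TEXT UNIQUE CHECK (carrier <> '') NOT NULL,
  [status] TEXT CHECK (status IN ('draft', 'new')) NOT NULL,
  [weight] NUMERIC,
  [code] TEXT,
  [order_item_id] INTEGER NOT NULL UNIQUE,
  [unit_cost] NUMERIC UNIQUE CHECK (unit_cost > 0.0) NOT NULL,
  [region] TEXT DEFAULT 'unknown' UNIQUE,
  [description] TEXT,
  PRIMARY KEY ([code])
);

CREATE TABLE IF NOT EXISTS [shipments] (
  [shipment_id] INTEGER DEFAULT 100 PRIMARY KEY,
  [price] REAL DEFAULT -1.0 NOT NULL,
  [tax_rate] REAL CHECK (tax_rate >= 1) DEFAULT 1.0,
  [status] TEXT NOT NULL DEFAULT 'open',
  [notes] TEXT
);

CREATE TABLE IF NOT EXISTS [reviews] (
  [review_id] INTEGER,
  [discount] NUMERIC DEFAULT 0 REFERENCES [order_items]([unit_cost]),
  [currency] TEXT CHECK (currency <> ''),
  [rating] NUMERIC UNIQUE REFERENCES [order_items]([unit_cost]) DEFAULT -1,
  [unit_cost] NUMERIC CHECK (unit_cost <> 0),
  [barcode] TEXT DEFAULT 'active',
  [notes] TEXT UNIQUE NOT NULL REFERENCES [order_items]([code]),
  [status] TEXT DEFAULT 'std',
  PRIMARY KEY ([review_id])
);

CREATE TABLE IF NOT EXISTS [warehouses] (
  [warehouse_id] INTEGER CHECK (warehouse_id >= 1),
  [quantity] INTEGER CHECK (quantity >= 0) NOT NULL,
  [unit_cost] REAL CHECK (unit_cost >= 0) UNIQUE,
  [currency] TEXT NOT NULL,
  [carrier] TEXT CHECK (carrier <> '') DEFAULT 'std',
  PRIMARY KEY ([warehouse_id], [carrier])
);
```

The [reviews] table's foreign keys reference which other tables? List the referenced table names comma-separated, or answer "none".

- discount REFERENCES order_items(unit_cost).
- rating REFERENCES order_items(unit_cost).
- notes REFERENCES order_items(code).

order_items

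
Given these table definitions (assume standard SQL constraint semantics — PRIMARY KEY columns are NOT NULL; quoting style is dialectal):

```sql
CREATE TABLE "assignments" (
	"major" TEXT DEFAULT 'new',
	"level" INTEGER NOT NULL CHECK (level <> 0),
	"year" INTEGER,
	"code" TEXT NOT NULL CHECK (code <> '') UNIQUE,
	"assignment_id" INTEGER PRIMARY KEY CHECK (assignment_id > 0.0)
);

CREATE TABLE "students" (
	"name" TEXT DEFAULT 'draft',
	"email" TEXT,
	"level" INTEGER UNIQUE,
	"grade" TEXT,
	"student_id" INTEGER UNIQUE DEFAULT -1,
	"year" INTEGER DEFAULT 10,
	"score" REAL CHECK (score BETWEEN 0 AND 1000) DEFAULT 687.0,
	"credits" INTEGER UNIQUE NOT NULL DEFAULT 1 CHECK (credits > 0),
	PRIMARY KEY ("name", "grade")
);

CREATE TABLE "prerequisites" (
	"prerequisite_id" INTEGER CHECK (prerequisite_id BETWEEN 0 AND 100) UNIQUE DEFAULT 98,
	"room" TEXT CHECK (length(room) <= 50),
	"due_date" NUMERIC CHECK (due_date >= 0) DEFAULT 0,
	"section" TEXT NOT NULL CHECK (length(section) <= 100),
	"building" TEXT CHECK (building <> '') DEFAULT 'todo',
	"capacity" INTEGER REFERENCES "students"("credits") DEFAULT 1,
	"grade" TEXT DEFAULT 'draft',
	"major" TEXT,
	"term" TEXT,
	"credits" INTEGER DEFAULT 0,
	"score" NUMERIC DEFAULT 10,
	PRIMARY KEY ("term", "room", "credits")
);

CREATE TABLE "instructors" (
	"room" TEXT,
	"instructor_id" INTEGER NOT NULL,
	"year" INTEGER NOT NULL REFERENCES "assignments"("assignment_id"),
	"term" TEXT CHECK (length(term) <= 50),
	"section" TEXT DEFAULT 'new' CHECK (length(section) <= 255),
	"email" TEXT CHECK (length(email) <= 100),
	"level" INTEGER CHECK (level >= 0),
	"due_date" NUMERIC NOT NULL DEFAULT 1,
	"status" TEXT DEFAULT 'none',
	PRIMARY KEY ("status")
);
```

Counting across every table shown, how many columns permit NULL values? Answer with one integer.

assignments: 2 nullable (major, year — PK (assignment_id) and explicit NOT NULL columns excluded).
students: 5 nullable (email, level, student_id, year, score — PK (name, grade) and explicit NOT NULL columns excluded).
prerequisites: 7 nullable (prerequisite_id, due_date, building, capacity, grade, major, score — PK (term, room, credits) and explicit NOT NULL columns excluded).
instructors: 5 nullable (room, term, section, email, level — PK (status) and explicit NOT NULL columns excluded).
Total: 2 + 5 + 7 + 5 = 19.

19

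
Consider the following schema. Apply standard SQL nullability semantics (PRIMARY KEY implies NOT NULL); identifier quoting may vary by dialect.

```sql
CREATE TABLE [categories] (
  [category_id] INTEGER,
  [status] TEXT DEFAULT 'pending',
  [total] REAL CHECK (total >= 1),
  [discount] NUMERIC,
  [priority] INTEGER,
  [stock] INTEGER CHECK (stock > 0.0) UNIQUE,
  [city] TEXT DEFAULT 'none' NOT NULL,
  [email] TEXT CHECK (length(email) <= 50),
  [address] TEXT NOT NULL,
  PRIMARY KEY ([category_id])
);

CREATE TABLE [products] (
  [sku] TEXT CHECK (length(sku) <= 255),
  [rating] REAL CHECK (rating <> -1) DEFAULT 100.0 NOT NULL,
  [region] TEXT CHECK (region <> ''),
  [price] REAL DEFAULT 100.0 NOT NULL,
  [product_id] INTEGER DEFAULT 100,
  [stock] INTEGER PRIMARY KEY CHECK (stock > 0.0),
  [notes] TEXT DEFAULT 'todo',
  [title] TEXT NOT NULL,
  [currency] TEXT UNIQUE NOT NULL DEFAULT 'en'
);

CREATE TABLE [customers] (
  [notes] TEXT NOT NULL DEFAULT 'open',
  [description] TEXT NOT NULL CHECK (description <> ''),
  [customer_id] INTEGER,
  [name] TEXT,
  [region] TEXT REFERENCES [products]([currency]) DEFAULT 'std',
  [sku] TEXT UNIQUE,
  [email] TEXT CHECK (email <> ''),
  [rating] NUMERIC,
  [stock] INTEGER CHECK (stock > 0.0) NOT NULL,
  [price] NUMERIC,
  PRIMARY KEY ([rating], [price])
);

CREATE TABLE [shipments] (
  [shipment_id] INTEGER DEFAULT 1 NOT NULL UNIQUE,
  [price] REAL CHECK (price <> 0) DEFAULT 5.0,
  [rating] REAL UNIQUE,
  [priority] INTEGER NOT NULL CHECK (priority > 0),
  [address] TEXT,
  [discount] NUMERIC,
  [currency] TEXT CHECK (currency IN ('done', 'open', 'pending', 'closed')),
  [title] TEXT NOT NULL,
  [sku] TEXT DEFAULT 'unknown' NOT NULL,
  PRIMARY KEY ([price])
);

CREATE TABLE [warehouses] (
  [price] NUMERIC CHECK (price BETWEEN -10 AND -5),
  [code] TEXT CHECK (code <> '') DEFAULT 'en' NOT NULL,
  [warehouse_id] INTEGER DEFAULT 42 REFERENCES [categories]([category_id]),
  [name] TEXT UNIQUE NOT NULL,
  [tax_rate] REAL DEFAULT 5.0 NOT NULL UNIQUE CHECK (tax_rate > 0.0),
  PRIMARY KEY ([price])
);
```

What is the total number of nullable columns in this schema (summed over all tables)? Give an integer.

categories: 6 nullable (status, total, discount, priority, stock, email — PK (category_id) and explicit NOT NULL columns excluded).
products: 4 nullable (sku, region, product_id, notes — PK (stock) and explicit NOT NULL columns excluded).
customers: 5 nullable (customer_id, name, region, sku, email — PK (rating, price) and explicit NOT NULL columns excluded).
shipments: 4 nullable (rating, address, discount, currency — PK (price) and explicit NOT NULL columns excluded).
warehouses: 1 nullable (warehouse_id — PK (price) and explicit NOT NULL columns excluded).
Total: 6 + 4 + 5 + 4 + 1 = 20.

20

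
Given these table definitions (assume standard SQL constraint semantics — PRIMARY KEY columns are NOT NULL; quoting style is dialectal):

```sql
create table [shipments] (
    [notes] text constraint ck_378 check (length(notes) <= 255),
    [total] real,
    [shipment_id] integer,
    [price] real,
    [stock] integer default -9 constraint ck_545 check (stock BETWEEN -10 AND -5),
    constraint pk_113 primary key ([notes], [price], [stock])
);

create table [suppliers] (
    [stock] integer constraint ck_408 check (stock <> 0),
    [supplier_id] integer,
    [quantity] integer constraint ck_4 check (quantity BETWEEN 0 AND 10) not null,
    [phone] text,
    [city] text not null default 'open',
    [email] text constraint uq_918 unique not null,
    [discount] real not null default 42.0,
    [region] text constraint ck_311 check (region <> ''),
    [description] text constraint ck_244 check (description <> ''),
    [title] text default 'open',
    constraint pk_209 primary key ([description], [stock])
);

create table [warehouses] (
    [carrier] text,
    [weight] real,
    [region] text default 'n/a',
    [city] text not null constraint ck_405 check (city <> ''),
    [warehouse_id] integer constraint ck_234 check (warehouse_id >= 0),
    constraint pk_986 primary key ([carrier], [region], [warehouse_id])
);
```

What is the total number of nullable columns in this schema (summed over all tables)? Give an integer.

7

shipments: 2 nullable (total, shipment_id — PK (notes, price, stock) and explicit NOT NULL columns excluded).
suppliers: 4 nullable (supplier_id, phone, region, title — PK (description, stock) and explicit NOT NULL columns excluded).
warehouses: 1 nullable (weight — PK (carrier, region, warehouse_id) and explicit NOT NULL columns excluded).
Total: 2 + 4 + 1 = 7.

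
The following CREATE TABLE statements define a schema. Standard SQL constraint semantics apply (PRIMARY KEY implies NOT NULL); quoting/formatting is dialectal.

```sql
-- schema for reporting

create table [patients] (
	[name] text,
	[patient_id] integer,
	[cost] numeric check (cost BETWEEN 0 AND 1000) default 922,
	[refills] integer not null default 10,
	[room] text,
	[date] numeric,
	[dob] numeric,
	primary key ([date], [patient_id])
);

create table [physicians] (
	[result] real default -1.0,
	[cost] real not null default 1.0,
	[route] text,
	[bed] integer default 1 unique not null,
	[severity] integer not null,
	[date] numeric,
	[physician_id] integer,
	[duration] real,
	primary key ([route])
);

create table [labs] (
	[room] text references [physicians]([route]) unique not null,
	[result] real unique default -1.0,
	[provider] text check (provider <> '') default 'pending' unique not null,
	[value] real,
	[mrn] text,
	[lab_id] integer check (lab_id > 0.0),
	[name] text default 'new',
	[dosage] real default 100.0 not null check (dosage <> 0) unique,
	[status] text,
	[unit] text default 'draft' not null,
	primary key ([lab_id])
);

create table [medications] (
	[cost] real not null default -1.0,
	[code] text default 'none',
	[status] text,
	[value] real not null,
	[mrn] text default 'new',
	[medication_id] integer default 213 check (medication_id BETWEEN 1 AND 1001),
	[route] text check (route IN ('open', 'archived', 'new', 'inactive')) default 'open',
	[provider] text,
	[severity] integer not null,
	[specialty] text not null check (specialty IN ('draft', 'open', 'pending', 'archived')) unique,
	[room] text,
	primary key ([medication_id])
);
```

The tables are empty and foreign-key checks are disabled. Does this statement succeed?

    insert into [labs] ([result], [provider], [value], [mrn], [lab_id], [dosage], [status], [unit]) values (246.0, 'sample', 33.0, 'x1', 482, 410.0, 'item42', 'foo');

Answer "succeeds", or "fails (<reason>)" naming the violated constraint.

room is omitted from the column list and has no DEFAULT, so it would receive NULL.
But room is declared NOT NULL.

fails (NOT NULL on room)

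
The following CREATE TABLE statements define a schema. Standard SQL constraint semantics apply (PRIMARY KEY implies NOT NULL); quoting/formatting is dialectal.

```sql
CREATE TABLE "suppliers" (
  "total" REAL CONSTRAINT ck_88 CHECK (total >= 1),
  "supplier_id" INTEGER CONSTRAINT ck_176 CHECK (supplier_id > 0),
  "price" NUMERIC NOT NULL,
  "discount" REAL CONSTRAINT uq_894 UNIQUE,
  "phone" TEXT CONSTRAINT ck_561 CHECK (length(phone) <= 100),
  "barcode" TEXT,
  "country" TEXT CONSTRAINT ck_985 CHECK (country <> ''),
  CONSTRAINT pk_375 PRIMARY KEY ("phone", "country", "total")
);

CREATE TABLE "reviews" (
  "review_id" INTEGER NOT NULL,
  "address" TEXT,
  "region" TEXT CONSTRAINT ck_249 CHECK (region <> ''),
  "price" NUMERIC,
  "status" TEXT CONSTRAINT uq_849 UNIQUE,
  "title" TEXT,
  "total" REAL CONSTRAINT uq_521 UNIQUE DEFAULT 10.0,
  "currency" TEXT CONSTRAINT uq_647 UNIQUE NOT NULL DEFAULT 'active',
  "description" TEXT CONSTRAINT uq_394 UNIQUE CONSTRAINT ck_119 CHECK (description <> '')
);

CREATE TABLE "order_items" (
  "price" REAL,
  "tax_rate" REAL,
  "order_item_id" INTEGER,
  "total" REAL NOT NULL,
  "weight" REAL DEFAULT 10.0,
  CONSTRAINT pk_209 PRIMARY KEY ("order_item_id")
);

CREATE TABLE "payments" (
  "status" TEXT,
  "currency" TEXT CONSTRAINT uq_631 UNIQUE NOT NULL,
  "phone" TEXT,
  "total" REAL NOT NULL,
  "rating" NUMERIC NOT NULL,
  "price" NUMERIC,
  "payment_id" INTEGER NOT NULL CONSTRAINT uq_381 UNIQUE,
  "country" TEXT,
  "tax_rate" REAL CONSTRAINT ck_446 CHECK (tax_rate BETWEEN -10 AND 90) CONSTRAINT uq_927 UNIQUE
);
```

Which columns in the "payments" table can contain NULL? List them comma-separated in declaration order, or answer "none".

- status: no NOT NULL constraint applies → nullable.
- currency: declared NOT NULL → not nullable.
- phone: no NOT NULL constraint applies → nullable.
- total: declared NOT NULL → not nullable.
- rating: declared NOT NULL → not nullable.
- price: no NOT NULL constraint applies → nullable.
- payment_id: declared NOT NULL → not nullable.
- country: no NOT NULL constraint applies → nullable.
- tax_rate: CHECK does not forbid NULL (a CHECK constraint passes when its expression is NULL) → nullable.

status, phone, price, country, tax_rate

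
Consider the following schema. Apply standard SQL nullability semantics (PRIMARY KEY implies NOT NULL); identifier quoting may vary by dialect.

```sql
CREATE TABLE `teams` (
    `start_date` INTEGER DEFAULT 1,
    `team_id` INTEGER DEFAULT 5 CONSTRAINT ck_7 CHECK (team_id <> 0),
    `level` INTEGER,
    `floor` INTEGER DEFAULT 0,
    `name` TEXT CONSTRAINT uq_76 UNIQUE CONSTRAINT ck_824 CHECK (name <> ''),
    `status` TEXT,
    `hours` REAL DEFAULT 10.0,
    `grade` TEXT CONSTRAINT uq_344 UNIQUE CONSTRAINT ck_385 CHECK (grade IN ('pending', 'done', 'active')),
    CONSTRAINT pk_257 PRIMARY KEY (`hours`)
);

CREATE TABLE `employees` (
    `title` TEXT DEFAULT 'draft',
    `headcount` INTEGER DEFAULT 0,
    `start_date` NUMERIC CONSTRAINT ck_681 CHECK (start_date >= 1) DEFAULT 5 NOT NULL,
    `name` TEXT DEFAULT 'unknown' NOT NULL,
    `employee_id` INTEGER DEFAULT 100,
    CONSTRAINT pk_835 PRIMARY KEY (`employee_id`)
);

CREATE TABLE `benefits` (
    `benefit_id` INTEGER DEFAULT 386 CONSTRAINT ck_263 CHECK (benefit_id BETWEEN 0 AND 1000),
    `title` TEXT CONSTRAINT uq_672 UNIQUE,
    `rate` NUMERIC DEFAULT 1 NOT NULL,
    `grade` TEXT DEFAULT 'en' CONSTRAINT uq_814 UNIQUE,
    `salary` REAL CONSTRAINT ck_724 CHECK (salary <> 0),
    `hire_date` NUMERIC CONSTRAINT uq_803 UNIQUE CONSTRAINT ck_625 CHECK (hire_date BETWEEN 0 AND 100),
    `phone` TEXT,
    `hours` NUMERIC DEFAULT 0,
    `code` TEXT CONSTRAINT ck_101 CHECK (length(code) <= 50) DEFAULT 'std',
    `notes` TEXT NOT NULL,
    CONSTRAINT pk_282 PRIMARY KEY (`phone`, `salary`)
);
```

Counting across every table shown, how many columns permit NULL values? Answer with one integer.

15

teams: 7 nullable (start_date, team_id, level, floor, name, status, grade — PK (hours) and explicit NOT NULL columns excluded).
employees: 2 nullable (title, headcount — PK (employee_id) and explicit NOT NULL columns excluded).
benefits: 6 nullable (benefit_id, title, grade, hire_date, hours, code — PK (phone, salary) and explicit NOT NULL columns excluded).
Total: 7 + 2 + 6 = 15.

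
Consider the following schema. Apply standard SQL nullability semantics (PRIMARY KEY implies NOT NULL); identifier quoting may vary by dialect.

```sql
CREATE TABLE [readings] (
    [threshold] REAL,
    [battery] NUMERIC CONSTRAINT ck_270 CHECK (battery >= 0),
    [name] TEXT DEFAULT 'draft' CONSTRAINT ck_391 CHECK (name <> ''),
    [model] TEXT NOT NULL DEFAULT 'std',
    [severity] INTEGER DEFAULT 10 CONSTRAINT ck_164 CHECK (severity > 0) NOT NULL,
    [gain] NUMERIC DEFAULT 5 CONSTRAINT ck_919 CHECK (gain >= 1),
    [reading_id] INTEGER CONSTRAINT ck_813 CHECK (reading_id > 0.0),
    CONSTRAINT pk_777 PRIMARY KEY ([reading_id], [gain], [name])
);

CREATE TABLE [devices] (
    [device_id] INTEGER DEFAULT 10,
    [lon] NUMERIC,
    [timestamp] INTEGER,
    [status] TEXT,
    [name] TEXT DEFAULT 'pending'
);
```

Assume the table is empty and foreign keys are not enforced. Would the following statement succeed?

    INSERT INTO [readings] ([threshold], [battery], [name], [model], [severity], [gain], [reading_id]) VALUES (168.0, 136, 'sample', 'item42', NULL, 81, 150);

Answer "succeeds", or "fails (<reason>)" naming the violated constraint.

severity is explicitly set to NULL, but severity is declared NOT NULL.

fails (NOT NULL on severity)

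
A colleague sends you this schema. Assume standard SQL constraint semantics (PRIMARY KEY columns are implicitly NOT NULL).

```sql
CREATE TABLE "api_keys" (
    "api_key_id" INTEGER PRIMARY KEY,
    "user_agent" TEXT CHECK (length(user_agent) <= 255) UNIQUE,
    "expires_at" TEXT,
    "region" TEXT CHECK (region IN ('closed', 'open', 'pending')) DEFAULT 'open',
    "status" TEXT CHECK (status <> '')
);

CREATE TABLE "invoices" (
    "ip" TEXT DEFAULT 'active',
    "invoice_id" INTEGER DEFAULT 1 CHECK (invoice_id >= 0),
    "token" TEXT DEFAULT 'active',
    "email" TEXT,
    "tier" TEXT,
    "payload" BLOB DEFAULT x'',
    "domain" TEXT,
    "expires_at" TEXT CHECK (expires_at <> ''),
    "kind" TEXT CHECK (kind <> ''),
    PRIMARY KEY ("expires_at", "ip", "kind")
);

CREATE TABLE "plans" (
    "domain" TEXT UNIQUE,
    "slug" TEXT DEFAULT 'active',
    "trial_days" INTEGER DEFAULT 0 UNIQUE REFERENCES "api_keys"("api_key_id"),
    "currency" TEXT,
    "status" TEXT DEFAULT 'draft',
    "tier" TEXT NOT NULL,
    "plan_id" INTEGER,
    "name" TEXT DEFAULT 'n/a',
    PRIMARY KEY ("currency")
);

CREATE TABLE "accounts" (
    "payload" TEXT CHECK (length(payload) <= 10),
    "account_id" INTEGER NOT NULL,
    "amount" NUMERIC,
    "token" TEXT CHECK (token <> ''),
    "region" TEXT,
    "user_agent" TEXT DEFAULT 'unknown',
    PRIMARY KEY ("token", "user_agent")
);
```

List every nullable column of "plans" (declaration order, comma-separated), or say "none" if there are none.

- domain: UNIQUE does not imply NOT NULL → nullable.
- slug: DEFAULT only fills an omitted column; an explicit NULL is still allowed → nullable.
- trial_days: a foreign key column may be NULL unless separately constrained → nullable.
- currency: part of the PRIMARY KEY, which implies NOT NULL → not nullable.
- status: DEFAULT only fills an omitted column; an explicit NULL is still allowed → nullable.
- tier: declared NOT NULL → not nullable.
- plan_id: no NOT NULL constraint applies → nullable.
- name: DEFAULT only fills an omitted column; an explicit NULL is still allowed → nullable.

domain, slug, trial_days, status, plan_id, name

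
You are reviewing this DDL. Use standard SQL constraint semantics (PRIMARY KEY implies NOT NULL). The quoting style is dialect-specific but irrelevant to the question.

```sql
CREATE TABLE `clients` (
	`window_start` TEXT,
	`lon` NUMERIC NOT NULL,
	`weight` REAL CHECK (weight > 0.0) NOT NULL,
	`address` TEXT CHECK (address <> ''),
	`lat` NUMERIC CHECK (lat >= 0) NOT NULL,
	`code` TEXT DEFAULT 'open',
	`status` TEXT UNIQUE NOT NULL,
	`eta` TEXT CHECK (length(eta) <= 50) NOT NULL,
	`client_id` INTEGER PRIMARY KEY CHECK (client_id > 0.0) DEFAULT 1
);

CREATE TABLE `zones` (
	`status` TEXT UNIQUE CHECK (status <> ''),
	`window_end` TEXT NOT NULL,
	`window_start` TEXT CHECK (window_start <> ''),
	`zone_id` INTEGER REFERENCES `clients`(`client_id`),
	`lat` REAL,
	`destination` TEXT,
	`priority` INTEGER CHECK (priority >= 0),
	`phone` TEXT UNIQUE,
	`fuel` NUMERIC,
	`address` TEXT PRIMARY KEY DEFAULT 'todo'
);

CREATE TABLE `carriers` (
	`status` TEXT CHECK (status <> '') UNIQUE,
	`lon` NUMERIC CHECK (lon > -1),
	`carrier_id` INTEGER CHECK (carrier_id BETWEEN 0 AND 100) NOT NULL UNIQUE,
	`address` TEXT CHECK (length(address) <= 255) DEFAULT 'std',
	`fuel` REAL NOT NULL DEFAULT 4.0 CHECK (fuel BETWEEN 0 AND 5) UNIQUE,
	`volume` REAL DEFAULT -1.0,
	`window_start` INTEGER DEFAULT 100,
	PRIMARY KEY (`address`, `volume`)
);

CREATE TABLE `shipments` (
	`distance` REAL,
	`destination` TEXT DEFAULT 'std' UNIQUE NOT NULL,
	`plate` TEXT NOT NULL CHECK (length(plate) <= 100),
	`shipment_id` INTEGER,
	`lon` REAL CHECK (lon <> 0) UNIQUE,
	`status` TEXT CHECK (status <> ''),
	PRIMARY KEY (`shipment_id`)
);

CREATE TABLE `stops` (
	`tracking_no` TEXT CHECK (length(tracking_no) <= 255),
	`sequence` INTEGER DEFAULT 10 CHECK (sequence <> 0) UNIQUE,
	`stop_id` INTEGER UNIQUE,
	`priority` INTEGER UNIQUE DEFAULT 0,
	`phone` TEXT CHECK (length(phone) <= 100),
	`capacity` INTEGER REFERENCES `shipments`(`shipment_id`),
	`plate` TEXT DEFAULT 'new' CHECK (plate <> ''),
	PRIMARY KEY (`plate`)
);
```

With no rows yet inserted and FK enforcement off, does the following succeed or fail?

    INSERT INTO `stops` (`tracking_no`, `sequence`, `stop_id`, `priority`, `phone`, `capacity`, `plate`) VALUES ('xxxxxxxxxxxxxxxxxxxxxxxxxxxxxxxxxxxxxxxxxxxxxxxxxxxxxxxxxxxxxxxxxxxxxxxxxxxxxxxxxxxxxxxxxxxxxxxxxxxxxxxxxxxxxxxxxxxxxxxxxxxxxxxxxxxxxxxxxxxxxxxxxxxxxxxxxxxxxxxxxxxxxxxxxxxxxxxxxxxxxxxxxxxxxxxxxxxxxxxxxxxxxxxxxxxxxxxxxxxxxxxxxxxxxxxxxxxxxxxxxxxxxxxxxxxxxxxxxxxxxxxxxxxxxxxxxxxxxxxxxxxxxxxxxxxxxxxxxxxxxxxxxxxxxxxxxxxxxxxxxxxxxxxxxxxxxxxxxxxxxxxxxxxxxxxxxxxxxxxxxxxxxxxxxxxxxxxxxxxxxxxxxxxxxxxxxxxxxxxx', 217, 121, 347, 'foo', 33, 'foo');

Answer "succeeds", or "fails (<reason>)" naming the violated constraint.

fails (CHECK on tracking_no)

The value 'xxxxxxxxxxxxxxxxxxxxxxxxxxxxxxxxxxxxxxxxxxxxxxxxxxxxxxxxxxxxxxxxxxxxxxxxxxxxxxxxxxxxxxxxxxxxxxxxxxxxxxxxxxxxxxxxxxxxxxxxxxxxxxxxxxxxxxxxxxxxxxxxxxxxxxxxxxxxxxxxxxxxxxxxxxxxxxxxxxxxxxxxxxxxxxxxxxxxxxxxxxxxxxxxxxxxxxxxxxxxxxxxxxxxxxxxxxxxxxxxxxxxxxxxxxxxxxxxxxxxxxxxxxxxxxxxxxxxxxxxxxxxxxxxxxxxxxxxxxxxxxxxxxxxxxxxxxxxxxxxxxxxxxxxxxxxxxxxxxxxxxxxxxxxxxxxxxxxxxxxxxxxxxxxxxxxxxxxxxxxxxxxxxxxxxxxxxxxxxxx' for tracking_no violates CHECK (length(tracking_no) <= 255).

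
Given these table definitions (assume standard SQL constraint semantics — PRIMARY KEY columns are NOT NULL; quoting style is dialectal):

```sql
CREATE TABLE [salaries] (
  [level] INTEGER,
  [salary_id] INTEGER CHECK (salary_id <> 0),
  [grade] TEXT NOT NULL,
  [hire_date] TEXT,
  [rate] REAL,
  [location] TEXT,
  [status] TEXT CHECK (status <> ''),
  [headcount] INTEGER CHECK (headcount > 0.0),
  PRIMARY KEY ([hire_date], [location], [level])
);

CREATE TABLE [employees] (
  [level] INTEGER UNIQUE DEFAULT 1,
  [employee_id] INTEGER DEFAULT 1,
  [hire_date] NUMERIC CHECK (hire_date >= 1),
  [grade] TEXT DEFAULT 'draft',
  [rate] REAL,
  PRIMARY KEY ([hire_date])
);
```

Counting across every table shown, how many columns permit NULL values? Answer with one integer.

8

salaries: 4 nullable (salary_id, rate, status, headcount — PK (hire_date, location, level) and explicit NOT NULL columns excluded).
employees: 4 nullable (level, employee_id, grade, rate — PK (hire_date) and explicit NOT NULL columns excluded).
Total: 4 + 4 = 8.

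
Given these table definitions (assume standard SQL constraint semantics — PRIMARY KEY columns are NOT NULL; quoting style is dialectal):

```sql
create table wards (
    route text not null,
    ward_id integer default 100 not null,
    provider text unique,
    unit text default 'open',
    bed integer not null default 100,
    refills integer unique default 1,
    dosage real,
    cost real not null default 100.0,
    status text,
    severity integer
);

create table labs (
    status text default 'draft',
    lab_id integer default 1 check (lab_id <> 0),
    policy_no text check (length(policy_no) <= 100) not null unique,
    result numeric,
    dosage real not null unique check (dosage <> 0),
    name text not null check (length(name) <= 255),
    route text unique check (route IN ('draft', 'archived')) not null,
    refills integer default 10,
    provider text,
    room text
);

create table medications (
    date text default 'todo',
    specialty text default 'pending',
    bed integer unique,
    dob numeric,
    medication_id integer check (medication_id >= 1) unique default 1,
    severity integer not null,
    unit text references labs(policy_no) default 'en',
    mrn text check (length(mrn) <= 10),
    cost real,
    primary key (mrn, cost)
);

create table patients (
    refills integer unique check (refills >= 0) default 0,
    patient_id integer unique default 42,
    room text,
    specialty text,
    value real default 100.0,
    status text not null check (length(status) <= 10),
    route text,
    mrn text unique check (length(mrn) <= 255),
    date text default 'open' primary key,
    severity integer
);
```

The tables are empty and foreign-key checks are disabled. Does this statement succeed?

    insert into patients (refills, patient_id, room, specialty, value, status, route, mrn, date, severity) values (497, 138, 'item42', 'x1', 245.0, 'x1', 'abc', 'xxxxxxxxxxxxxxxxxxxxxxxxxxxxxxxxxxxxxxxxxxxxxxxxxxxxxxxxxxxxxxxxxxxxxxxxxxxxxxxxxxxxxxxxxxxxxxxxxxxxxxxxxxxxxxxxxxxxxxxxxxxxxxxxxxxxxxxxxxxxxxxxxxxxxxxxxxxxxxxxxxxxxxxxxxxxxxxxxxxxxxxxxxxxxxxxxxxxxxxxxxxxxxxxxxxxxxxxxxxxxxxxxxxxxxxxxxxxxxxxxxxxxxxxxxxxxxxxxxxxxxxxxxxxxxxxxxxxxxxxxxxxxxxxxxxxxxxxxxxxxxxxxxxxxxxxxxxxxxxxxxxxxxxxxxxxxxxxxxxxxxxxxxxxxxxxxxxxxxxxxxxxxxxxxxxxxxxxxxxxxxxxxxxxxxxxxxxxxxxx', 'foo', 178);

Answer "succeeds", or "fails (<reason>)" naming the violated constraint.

fails (CHECK on mrn)

The value 'xxxxxxxxxxxxxxxxxxxxxxxxxxxxxxxxxxxxxxxxxxxxxxxxxxxxxxxxxxxxxxxxxxxxxxxxxxxxxxxxxxxxxxxxxxxxxxxxxxxxxxxxxxxxxxxxxxxxxxxxxxxxxxxxxxxxxxxxxxxxxxxxxxxxxxxxxxxxxxxxxxxxxxxxxxxxxxxxxxxxxxxxxxxxxxxxxxxxxxxxxxxxxxxxxxxxxxxxxxxxxxxxxxxxxxxxxxxxxxxxxxxxxxxxxxxxxxxxxxxxxxxxxxxxxxxxxxxxxxxxxxxxxxxxxxxxxxxxxxxxxxxxxxxxxxxxxxxxxxxxxxxxxxxxxxxxxxxxxxxxxxxxxxxxxxxxxxxxxxxxxxxxxxxxxxxxxxxxxxxxxxxxxxxxxxxxxxxxxxxx' for mrn violates CHECK (length(mrn) <= 255).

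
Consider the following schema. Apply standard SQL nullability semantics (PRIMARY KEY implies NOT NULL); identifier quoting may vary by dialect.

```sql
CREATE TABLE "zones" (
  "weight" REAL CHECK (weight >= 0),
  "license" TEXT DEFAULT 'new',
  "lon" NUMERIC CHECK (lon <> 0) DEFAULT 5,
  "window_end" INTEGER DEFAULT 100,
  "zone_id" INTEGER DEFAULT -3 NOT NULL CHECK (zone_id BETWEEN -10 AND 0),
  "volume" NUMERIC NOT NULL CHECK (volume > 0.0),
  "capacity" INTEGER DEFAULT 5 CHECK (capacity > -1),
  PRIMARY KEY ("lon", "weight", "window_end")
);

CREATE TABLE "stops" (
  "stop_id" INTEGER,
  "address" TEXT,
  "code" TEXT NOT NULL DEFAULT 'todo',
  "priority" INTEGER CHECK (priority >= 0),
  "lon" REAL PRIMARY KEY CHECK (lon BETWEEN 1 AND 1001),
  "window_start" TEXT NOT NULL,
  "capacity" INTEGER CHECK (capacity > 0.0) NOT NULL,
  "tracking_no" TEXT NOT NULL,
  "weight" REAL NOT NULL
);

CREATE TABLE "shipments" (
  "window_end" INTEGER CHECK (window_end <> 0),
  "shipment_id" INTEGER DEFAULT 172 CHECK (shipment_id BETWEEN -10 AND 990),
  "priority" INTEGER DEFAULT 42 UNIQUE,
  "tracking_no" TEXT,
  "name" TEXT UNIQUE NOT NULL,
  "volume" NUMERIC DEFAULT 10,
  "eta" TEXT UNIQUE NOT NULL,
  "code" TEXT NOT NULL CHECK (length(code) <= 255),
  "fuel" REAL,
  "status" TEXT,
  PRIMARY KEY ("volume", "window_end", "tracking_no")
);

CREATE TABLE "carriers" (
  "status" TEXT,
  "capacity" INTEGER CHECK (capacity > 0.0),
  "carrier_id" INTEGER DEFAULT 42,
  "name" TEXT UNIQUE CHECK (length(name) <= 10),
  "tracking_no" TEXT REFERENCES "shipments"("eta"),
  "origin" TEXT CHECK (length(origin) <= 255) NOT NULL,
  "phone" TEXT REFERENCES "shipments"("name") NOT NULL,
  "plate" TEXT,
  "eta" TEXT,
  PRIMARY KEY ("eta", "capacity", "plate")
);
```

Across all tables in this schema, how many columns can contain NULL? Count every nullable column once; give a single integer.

13

zones: 2 nullable (license, capacity — PK (lon, weight, window_end) and explicit NOT NULL columns excluded).
stops: 3 nullable (stop_id, address, priority — PK (lon) and explicit NOT NULL columns excluded).
shipments: 4 nullable (shipment_id, priority, fuel, status — PK (volume, window_end, tracking_no) and explicit NOT NULL columns excluded).
carriers: 4 nullable (status, carrier_id, name, tracking_no — PK (eta, capacity, plate) and explicit NOT NULL columns excluded).
Total: 2 + 3 + 4 + 4 = 13.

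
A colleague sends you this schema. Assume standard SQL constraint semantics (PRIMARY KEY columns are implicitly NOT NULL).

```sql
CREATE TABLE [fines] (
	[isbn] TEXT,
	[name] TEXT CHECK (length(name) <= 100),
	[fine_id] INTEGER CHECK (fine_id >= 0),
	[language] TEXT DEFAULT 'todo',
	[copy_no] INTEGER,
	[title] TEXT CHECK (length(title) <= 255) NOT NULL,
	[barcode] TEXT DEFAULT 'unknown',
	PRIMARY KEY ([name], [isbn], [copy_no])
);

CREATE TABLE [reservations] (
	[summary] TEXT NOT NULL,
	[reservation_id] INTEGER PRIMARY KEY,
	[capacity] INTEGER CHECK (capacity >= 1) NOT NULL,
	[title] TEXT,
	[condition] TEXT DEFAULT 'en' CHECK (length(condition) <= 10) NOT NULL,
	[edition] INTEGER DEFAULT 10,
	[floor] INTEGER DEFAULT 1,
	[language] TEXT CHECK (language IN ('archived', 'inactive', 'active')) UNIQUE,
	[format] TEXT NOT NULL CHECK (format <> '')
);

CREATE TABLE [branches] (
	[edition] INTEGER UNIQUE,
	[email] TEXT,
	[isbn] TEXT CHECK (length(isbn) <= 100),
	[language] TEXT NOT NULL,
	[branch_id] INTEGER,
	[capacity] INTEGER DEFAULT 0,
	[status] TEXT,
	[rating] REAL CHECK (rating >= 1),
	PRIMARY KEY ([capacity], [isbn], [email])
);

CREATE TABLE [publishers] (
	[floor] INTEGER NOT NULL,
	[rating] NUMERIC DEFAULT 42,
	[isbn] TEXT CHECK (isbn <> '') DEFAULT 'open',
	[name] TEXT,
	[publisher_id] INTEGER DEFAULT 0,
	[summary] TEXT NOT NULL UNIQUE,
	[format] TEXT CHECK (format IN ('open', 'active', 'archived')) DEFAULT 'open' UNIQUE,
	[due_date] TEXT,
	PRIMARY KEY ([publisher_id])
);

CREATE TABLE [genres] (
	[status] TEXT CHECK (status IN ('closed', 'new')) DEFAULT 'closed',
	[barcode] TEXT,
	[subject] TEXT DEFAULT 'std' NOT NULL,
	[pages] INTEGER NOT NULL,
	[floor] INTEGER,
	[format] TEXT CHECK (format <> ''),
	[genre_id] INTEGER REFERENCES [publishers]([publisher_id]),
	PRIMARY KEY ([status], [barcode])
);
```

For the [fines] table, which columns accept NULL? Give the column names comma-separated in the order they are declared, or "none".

- isbn: part of the PRIMARY KEY, which implies NOT NULL → not nullable.
- name: part of the PRIMARY KEY, which implies NOT NULL → not nullable.
- fine_id: CHECK does not forbid NULL (a CHECK constraint passes when its expression is NULL) → nullable.
- language: DEFAULT only fills an omitted column; an explicit NULL is still allowed → nullable.
- copy_no: part of the PRIMARY KEY, which implies NOT NULL → not nullable.
- title: declared NOT NULL → not nullable.
- barcode: DEFAULT only fills an omitted column; an explicit NULL is still allowed → nullable.

fine_id, language, barcode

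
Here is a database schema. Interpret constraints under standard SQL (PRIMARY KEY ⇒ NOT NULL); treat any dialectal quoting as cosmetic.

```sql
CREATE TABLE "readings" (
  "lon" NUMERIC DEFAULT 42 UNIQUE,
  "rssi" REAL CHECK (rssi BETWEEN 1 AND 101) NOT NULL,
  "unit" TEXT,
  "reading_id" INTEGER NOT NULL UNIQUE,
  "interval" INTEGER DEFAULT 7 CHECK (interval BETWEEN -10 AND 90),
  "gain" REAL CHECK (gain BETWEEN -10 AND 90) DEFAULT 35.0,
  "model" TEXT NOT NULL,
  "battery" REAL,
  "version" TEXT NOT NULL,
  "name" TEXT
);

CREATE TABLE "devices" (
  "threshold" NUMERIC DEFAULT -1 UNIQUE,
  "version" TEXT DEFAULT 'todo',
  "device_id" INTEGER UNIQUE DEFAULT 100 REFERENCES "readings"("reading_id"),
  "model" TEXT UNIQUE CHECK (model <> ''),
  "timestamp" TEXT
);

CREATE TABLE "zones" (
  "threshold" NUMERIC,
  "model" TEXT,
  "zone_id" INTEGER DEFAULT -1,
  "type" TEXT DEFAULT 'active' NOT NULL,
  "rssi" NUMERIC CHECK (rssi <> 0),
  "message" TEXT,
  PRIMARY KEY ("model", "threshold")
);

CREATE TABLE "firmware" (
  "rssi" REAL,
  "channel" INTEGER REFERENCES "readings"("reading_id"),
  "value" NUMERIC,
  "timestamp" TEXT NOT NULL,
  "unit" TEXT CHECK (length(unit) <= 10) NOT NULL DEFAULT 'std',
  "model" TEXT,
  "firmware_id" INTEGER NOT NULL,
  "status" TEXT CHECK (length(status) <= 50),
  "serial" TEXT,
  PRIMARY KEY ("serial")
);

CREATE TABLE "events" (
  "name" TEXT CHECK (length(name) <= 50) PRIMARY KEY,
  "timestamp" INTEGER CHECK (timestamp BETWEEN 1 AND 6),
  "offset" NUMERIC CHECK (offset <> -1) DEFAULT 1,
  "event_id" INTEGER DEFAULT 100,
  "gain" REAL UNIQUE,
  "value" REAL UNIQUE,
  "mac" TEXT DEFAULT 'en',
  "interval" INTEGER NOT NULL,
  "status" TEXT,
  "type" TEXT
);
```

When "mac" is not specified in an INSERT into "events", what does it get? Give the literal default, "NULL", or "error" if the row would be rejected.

'en'

mac has an explicit DEFAULT 'en'.
When the column is omitted from an INSERT, that default is used.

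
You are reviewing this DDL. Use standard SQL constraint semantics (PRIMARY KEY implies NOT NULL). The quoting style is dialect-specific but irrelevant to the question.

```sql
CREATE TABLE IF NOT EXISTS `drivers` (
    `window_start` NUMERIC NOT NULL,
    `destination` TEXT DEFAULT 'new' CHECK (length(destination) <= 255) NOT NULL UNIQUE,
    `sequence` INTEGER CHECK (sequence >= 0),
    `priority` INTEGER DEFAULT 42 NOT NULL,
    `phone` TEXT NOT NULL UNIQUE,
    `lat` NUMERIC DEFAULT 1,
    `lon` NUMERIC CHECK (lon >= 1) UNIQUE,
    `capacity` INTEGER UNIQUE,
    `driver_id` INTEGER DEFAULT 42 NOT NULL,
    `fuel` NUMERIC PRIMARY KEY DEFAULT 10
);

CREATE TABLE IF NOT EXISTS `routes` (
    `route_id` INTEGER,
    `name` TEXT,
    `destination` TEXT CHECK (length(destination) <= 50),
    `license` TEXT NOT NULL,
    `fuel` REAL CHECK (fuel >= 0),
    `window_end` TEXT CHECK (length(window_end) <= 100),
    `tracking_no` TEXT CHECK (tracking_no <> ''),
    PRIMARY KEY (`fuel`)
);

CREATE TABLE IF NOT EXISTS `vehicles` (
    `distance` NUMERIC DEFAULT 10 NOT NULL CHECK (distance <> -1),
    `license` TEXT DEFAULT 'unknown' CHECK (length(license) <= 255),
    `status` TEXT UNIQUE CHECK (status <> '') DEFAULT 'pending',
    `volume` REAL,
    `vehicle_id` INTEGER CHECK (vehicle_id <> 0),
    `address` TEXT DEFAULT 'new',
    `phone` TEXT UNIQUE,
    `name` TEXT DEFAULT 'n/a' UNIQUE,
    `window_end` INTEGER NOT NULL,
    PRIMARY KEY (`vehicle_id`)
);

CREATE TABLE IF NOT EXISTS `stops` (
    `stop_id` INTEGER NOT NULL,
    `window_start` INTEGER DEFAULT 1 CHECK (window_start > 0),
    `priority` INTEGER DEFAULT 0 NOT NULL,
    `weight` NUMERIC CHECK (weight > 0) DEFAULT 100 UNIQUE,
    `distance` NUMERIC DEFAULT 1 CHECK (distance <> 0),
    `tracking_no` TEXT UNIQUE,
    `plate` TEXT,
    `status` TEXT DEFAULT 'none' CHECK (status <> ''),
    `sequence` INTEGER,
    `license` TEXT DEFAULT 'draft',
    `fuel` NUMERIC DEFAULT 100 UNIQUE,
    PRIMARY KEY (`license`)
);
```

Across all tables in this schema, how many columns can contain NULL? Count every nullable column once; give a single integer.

23

drivers: 4 nullable (sequence, lat, lon, capacity — PK (fuel) and explicit NOT NULL columns excluded).
routes: 5 nullable (route_id, name, destination, window_end, tracking_no — PK (fuel) and explicit NOT NULL columns excluded).
vehicles: 6 nullable (license, status, volume, address, phone, name — PK (vehicle_id) and explicit NOT NULL columns excluded).
stops: 8 nullable (window_start, weight, distance, tracking_no, plate, status, sequence, fuel — PK (license) and explicit NOT NULL columns excluded).
Total: 4 + 5 + 6 + 8 = 23.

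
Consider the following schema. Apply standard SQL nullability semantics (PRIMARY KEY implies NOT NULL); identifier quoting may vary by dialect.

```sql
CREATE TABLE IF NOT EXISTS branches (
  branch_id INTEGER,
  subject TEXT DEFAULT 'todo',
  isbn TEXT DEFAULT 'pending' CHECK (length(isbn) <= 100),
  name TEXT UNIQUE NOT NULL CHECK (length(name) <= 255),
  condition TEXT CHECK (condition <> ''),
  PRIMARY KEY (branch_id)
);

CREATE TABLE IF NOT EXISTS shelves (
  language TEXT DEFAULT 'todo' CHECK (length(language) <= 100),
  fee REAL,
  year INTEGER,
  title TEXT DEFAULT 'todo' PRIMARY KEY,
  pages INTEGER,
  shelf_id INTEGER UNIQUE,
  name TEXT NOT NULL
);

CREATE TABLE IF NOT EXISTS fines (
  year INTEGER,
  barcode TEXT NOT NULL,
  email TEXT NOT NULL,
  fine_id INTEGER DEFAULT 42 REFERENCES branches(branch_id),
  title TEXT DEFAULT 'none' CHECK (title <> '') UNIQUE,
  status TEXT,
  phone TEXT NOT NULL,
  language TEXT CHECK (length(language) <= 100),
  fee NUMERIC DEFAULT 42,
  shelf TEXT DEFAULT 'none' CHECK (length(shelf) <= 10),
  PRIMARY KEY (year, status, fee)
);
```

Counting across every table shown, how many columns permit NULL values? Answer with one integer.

branches: 3 nullable (subject, isbn, condition — PK (branch_id) and explicit NOT NULL columns excluded).
shelves: 5 nullable (language, fee, year, pages, shelf_id — PK (title) and explicit NOT NULL columns excluded).
fines: 4 nullable (fine_id, title, language, shelf — PK (year, status, fee) and explicit NOT NULL columns excluded).
Total: 3 + 5 + 4 = 12.

12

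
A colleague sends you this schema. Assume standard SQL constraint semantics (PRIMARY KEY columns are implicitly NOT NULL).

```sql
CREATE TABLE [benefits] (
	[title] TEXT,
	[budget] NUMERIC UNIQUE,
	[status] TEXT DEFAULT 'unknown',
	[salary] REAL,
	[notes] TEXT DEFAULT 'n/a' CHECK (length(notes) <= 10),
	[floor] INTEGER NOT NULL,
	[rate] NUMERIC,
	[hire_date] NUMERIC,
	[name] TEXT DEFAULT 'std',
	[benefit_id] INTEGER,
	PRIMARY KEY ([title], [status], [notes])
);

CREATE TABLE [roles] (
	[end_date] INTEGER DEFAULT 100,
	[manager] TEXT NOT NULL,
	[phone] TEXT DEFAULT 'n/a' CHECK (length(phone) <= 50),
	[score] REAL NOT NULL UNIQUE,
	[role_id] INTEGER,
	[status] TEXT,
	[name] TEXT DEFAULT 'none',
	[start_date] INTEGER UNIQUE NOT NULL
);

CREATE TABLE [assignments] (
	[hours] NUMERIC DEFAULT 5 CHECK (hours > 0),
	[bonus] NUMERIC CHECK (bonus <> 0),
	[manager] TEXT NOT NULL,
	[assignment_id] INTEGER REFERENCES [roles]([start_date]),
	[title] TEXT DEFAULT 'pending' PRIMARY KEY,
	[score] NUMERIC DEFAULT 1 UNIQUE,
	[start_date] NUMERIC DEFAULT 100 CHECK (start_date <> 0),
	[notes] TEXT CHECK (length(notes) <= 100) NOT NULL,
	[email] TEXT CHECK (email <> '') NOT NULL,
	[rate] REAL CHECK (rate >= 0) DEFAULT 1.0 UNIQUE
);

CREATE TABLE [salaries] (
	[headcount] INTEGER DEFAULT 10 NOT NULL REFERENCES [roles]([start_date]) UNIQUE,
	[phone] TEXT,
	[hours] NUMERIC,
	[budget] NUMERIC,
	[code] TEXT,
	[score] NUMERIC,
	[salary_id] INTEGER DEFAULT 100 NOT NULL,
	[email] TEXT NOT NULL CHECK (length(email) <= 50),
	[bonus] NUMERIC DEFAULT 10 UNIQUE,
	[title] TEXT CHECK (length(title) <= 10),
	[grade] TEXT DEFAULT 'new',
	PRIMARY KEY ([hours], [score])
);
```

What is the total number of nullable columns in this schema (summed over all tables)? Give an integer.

23

benefits: 6 nullable (budget, salary, rate, hire_date, name, benefit_id — PK (title, status, notes) and explicit NOT NULL columns excluded).
roles: 5 nullable (end_date, phone, role_id, status, name — PK none and explicit NOT NULL columns excluded).
assignments: 6 nullable (hours, bonus, assignment_id, score, start_date, rate — PK (title) and explicit NOT NULL columns excluded).
salaries: 6 nullable (phone, budget, code, bonus, title, grade — PK (hours, score) and explicit NOT NULL columns excluded).
Total: 6 + 5 + 6 + 6 = 23.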